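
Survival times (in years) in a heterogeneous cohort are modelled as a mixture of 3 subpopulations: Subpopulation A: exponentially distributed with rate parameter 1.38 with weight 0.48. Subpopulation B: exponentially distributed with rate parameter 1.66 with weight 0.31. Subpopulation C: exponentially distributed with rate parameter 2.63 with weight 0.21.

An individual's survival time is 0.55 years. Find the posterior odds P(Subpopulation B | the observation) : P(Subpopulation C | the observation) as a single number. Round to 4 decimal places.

Posterior odds = (P(Z=i) f_i(x)) / (P(Z=j) f_j(x)); the normalising sum cancels.
Component likelihoods at x = 0.55 years:
  L_A = 1.38·e^(−1.38·0.55) = 1.38·e^(−0.7590) = 0.646025
  L_B = 1.66·e^(−1.66·0.55) = 1.66·e^(−0.9130) = 0.666189
  L_C = 2.63·e^(−2.63·0.55) = 2.63·e^(−1.4465) = 0.619083
0.206518 / 0.130007 ≈ 1.5885

1.5885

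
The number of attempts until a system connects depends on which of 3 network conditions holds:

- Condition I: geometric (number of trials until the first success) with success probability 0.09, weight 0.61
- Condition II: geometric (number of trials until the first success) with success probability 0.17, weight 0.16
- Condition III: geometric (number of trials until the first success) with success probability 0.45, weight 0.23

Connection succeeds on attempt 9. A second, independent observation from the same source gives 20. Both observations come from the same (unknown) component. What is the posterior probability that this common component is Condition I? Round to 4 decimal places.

0.9276

By Bayes' theorem, P(k | x) = P(Z=k) f_k(x) / Σ_j P(Z=j) f_j(x).
Since both observations come from the same component, the likelihood for component k is f_k(x₁)·f_k(x₂).
  p_I = [0.0423227] × [0.0149978] = 0.00063475
  p_II = [0.038289] × [0.00493097] = 0.000188802
  p_III = [0.00376803] × [5.24933e-06] = 1.97796e-08
Multiply by the mixture weights:
  P(Z=I)·p_I = 0.61 × 0.00063475 = 0.000387197
  P(Z=II)·p_II = 0.16 × 0.000188802 = 3.02083e-05
  P(Z=III)·p_III = 0.23 × 1.97796e-08 = 4.54931e-09
Denominator: 0.000387197 + 3.02083e-05 + 4.54931e-09 = 0.00041741
P(Condition I | x₁,x₂) = 0.000387197 / 0.00041741 ≈ 0.9276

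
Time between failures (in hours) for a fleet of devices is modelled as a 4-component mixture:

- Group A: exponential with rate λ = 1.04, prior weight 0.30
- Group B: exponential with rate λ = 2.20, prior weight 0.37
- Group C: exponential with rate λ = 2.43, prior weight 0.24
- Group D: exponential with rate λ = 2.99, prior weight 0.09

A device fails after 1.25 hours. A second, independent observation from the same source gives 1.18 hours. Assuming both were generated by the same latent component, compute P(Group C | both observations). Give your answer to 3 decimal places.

0.099

By Bayes' theorem, P(k | x) = π_k f_k(x) / Σ_j π_j f_j(x).
Since both observations come from the same component, the likelihood for component k is f_k(x₁)·f_k(x₂).
  f_A = [1.04·e^(−1.04·1.25) = 1.04·e^(−1.3000) = 0.283433] × [0.304837] = 0.0864008
  f_B = [2.20·e^(−2.20·1.25) = 2.20·e^(−2.7500) = 0.140641] × [0.164057] = 0.0230732
  f_C = [2.43·e^(−2.43·1.25) = 2.43·e^(−3.0375) = 0.11653] × [0.138137] = 0.0160971
  f_D = [2.99·e^(−2.99·1.25) = 2.99·e^(−3.7375) = 0.0712026] × [0.0877796] = 0.00625013
Prior × likelihood for each component:
  π_A·f_A = 0.30 × 0.0864008 = 0.0259202
  π_B·f_B = 0.37 × 0.0230732 = 0.00853707
  π_C·f_C = 0.24 × 0.0160971 = 0.0038633
  π_D·f_D = 0.09 × 0.00625013 = 0.000562512
Evidence: 0.0259202 + 0.00853707 + 0.0038633 + 0.000562512 = 0.0388831
Responsibility of Group C: 0.0038633 / 0.0388831 ≈ 0.099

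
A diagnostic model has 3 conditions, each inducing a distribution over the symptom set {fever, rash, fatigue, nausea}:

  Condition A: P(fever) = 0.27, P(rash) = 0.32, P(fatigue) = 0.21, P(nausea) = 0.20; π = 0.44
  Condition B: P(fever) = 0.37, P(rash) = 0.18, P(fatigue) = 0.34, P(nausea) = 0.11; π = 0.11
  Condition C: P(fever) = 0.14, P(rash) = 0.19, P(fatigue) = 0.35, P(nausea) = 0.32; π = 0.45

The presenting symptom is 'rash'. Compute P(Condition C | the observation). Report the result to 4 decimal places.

Posterior ∝ prior × likelihood, so P(k | x) ∝ w_k f_k(x); normalise over all components.
Evaluate each component's likelihood at the observed value:
  p_A = P(rash | comp) = 0.32
  p_B = P(rash | comp) = 0.18
  p_C = P(rash | comp) = 0.19
Multiply by the mixture weights:
  w_A·p_A = 0.44 × 0.32 = 0.1408
  w_B·p_B = 0.11 × 0.18 = 0.0198
  w_C·p_C = 0.45 × 0.19 = 0.0855
Marginal: 0.1408 + 0.0198 + 0.0855 = 0.2461
Responsibility of Condition C: 0.0855 / 0.2461 ≈ 0.3474

0.3474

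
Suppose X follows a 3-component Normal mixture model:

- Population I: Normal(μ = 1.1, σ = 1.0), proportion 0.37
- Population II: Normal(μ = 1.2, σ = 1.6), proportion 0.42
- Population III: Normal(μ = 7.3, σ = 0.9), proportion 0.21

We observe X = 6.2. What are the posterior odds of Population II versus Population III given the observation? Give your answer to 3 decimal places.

0.018

Only the two components matter; the odds are (w_i f_i(x)) / (w_j f_j(x)).
Evaluate each component's likelihood at the observed value:
  L_I = (1/(1.0·√(2π)))·exp(−(6.2−1.1)²/(2·1.0²)) = 0.398942·exp(-13.00500) = 8.97244e-07
  L_II = (1/(1.6·√(2π)))·exp(−(6.2−1.2)²/(2·1.6²)) = 0.249339·exp(-4.88281) = 0.00188891
  L_III = (1/(0.9·√(2π)))·exp(−(6.2−7.3)²/(2·0.9²)) = 0.443269·exp(-0.74691) = 0.210033
Odds = (0.42/0.21) × (0.00188891/0.210033) = 2 × 0.00899341 ≈ 0.018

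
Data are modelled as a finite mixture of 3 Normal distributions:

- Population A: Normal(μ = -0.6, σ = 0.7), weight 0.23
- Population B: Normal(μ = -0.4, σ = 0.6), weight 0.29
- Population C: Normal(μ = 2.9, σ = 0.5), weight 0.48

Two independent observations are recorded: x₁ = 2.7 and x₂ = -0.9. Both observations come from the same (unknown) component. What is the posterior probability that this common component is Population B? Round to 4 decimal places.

P(component k | x) = π_k·f_k(x) / marginal(x), where marginal(x) = Σ_j π_j·f_j(x).
Since both observations come from the same component, the likelihood for component k is f_k(x₁)·f_k(x₂).
  p_A = [8.50796e-06] × [0.51991] = 4.42337e-06
  p_B = [1.06202e-06] × [0.469853] = 4.98995e-07
  p_C = [0.73654] × [2.28831e-13] = 1.68543e-13
Multiply by the mixture weights:
  π_A·p_A = 0.23 × 4.42337e-06 = 1.01737e-06
  π_B·p_B = 0.29 × 4.98995e-07 = 1.44708e-07
  π_C·p_C = 0.48 × 1.68543e-13 = 8.09009e-14
Marginal: 1.01737e-06 + 1.44708e-07 + 8.09009e-14 = 1.16208e-06
So the posterior for Population B is 1.44708e-07 / 1.16208e-06 ≈ 0.1245.

0.1245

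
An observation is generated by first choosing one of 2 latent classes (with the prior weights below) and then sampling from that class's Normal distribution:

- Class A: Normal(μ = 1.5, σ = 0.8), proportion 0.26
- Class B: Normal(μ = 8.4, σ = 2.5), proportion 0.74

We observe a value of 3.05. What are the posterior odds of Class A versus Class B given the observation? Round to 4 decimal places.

The posterior odds equal the prior odds times the likelihood ratio: (π_i/π_j)·(f_i(x)/f_j(x)).
Component likelihoods at x = 3.05:
  p_A = (1/(0.8·√(2π)))·exp(−(3.05−1.5)²/(2·0.8²)) = 0.498678·exp(-1.87695) = 0.0763255
  p_B = (1/(2.5·√(2π)))·exp(−(3.05−8.4)²/(2·2.5²)) = 0.159577·exp(-2.28980) = 0.016163
Posterior odds = (π_A·p_A) / (π_B·p_B) = (0.26·0.0763255) / (0.74·0.016163) = 0.0198446 / 0.0119606 ≈ 1.6592

1.6592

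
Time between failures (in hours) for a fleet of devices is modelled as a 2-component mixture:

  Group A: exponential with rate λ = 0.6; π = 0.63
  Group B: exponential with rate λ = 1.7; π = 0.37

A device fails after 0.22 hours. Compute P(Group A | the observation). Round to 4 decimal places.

P(component k | x) = w_k·f_k(x) / marginal(x), where marginal(x) = Σ_j w_j·f_j(x).
Exponential densities:
  L_A = 0.525805
  L_B = 1.16956
Unnormalised posteriors:
  w_A·L_A = 0.63 × 0.525805 = 0.331257
  w_B·L_B = 0.37 × 1.16956 = 0.432737
Normaliser: 0.331257 + 0.432737 = 0.763994
So the posterior for Group A is 0.331257 / 0.763994 ≈ 0.4336.

0.4336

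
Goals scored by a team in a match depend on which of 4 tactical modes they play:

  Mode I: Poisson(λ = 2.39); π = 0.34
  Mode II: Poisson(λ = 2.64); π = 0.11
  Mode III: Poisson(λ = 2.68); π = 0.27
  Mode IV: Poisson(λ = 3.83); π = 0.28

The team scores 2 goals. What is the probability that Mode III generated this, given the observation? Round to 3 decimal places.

0.292

Apply Bayes' rule: the posterior for each component is proportional to its prior times its likelihood at x.
Poisson probabilities:
  p_I = 0.261699
  p_II = 0.24868
  p_III = 0.246224
  p_IV = 0.159228
Weight by the priors:
  π_I·p_I = 0.34 × 0.261699 = 0.0889776
  π_II·p_II = 0.11 × 0.24868 = 0.0273548
  π_III·p_III = 0.27 × 0.246224 = 0.0664805
  π_IV·p_IV = 0.28 × 0.159228 = 0.0445839
Normaliser: 0.0889776 + 0.0273548 + 0.0664805 + 0.0445839 = 0.227397
Responsibility of Mode III: 0.0664805 / 0.227397 ≈ 0.292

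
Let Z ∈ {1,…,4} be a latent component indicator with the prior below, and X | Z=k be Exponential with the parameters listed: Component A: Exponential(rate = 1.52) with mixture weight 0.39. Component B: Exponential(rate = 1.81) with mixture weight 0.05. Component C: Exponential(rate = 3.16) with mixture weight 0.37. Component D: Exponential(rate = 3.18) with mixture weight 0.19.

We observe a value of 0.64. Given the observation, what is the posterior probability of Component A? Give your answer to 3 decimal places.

0.461

By Bayes' theorem, P(k | x) = w_k f_k(x) / Σ_j w_j f_j(x).
Component likelihoods at x = 0.64:
  L_A = 0.574595
  L_B = 0.568319
  L_C = 0.418186
  L_D = 0.415481
Prior × likelihood for each component:
  w_A·L_A = 0.39 × 0.574595 = 0.224092
  w_B·L_B = 0.05 × 0.568319 = 0.0284159
  w_C·L_C = 0.37 × 0.418186 = 0.154729
  w_D·L_D = 0.19 × 0.415481 = 0.0789414
Marginal: 0.224092 + 0.0284159 + 0.154729 + 0.0789414 = 0.486178
Responsibility of Component A: 0.224092 / 0.486178 ≈ 0.461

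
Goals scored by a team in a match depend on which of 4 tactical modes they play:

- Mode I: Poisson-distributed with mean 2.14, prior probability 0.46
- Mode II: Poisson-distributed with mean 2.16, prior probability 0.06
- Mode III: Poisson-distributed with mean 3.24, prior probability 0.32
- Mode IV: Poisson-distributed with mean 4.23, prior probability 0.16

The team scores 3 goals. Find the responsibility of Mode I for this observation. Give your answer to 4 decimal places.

Apply Bayes' rule: the posterior for each component is proportional to its prior times its likelihood at x.
Poisson probabilities:
  p_I = e^(−2.14)·2.14^3/3! = 0.192176
  p_II = e^(−2.16)·2.16^3/3! = 0.193702
  p_III = e^(−3.24)·3.24^3/3! = 0.222009
  p_IV = e^(−4.23)·4.23^3/3! = 0.183571
Prior × likelihood for each component:
  π_I·p_I = 0.46 × 0.192176 = 0.0884011
  π_II·p_II = 0.06 × 0.193702 = 0.0116221
  π_III·p_III = 0.32 × 0.222009 = 0.0710427
  π_IV·p_IV = 0.16 × 0.183571 = 0.0293714
Sum: 0.0884011 + 0.0116221 + 0.0710427 + 0.0293714 = 0.200437
P(Mode I | x) = 0.0884011 / 0.200437 ≈ 0.4410

0.4410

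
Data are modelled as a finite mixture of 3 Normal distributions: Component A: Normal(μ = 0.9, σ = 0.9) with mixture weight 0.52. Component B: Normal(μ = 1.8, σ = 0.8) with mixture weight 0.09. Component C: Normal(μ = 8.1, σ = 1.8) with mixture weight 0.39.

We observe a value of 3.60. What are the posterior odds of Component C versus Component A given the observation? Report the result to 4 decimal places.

The posterior odds equal the prior odds times the likelihood ratio: (π_i/π_j)·(f_i(x)/f_j(x)).
Normal densities:
  p_A = (1/(0.9·√(2π)))·exp(−(3.60−0.9)²/(2·0.9²)) = 0.443269·exp(-4.50000) = 0.00492428
  p_B = (1/(0.8·√(2π)))·exp(−(3.60−1.8)²/(2·0.8²)) = 0.498678·exp(-2.53125) = 0.0396746
  p_C = (1/(1.8·√(2π)))·exp(−(3.60−8.1)²/(2·1.8²)) = 0.221635·exp(-3.12500) = 0.00973794
Odds = (0.39/0.52) × (0.00973794/0.00492428) = 0.75 × 1.97754 ≈ 1.4832

1.4832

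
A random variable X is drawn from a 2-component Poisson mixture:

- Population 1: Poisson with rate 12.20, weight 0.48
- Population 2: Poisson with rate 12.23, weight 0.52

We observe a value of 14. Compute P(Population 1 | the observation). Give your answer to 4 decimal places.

The responsibility of component k is π_k f_k(x) divided by Σ_j π_j f_j(x).
Component likelihoods at x = 14:
  f_1 = e^(−12.20)·12.20^14/14! = 0.0933763
  f_2 = e^(−12.23)·12.23^14/14! = 0.0937865
Weight by the priors:
  π_1·f_1 = 0.48 × 0.0933763 = 0.0448206
  π_2·f_2 = 0.52 × 0.0937865 = 0.048769
Normaliser: 0.0448206 + 0.048769 = 0.0935896
P(Population 1 | data) = 0.0448206 / 0.0935896 ≈ 0.4789

0.4789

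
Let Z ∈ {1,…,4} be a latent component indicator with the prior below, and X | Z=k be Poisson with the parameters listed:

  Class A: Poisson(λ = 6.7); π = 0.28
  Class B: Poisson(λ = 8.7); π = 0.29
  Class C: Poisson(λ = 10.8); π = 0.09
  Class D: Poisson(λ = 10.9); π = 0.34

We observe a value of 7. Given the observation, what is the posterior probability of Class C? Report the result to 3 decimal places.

Posterior ∝ prior × likelihood, so P(k | x) ∝ P(Z=k) f_k(x); normalise over all components.
Poisson probabilities:
  L_A = e^(−6.7)·6.7^7/7! = 0.14802
  L_B = e^(−8.7)·8.7^7/7! = 0.124693
  L_C = e^(−10.8)·10.8^7/7! = 0.0693674
  L_D = e^(−10.9)·10.9^7/7! = 0.0669492
Unnormalised posteriors:
  P(Z=A)·L_A = 0.28 × 0.14802 = 0.0414456
  P(Z=B)·L_B = 0.29 × 0.124693 = 0.036161
  P(Z=C)·L_C = 0.09 × 0.0693674 = 0.00624307
  P(Z=D)·L_D = 0.34 × 0.0669492 = 0.0227627
Denominator: 0.0414456 + 0.036161 + 0.00624307 + 0.0227627 = 0.106612
P(Class C | the observation) ≈ 0.059

0.059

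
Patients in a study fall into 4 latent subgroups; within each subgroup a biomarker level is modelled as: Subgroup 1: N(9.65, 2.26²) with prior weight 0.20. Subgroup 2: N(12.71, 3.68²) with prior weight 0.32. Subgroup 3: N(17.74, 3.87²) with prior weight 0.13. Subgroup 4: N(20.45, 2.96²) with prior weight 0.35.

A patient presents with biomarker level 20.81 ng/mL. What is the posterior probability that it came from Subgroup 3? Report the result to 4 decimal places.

0.1639

The responsibility of component k is P(Z=k) f_k(x) divided by Σ_j P(Z=j) f_j(x).
Evaluate each component's likelihood at the observed value:
  p_1 = 8.94959e-07
  p_2 = 0.00961681
  p_3 = 0.0752574
  p_4 = 0.133785
Prior × likelihood for each component:
  P(Z=1)·p_1 = 0.20 × 8.94959e-07 = 1.78992e-07
  P(Z=2)·p_2 = 0.32 × 0.00961681 = 0.00307738
  P(Z=3)·p_3 = 0.13 × 0.0752574 = 0.00978346
  P(Z=4)·p_4 = 0.35 × 0.133785 = 0.0468246
Sum: 1.78992e-07 + 0.00307738 + 0.00978346 + 0.0468246 = 0.0596857
P(Subgroup 3 | x) = 0.00978346 / 0.0596857 ≈ 0.1639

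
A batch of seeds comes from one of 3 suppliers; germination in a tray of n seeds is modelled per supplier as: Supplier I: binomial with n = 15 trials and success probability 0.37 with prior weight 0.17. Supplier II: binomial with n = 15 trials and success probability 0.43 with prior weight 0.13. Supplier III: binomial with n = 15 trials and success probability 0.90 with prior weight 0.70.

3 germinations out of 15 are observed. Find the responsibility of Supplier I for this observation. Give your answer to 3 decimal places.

0.735

P(component k | x) = π_k·f_k(x) / marginal(x), where marginal(x) = Σ_j π_j·f_j(x).
Component likelihoods at x = 3 germinations out of 15:
  L_I = 0.0900955
  L_II = 0.0425515
  L_III = 3.31695e-10
Prior × likelihood for each component:
  π_I·L_I = 0.17 × 0.0900955 = 0.0153162
  π_II·L_II = 0.13 × 0.0425515 = 0.0055317
  π_III·L_III = 0.70 × 3.31695e-10 = 2.32186e-10
Normaliser: 0.0153162 + 0.0055317 + 2.32186e-10 = 0.0208479
P(Supplier I | x) ≈ 0.735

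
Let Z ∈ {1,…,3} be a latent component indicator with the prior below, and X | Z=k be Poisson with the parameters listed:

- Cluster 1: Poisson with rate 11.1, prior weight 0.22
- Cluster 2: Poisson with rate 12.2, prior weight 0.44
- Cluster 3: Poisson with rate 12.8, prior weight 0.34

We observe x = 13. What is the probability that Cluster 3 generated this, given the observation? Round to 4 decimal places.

0.3548

By Bayes' theorem, P(k | x) = P(Z=k) f_k(x) / Σ_j P(Z=j) f_j(x).
Poisson probabilities:
  f_1 = e^(−11.1)·11.1^13/13! = 0.0942431
  f_2 = e^(−12.2)·12.2^13/13! = 0.107153
  f_3 = e^(−12.8)·12.8^13/13! = 0.109769
Unnormalised posteriors:
  P(Z=1)·f_1 = 0.22 × 0.0942431 = 0.0207335
  P(Z=2)·f_2 = 0.44 × 0.107153 = 0.0471474
  P(Z=3)·f_3 = 0.34 × 0.109769 = 0.0373215
Denominator: 0.0207335 + 0.0471474 + 0.0373215 = 0.105202
P(Cluster 3 | data) = 0.0373215 / 0.105202 ≈ 0.3548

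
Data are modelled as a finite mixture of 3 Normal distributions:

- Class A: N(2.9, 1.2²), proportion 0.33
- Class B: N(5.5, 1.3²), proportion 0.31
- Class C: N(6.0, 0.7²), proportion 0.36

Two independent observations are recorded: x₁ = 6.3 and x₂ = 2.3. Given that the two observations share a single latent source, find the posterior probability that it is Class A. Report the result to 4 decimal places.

By Bayes' theorem, P(k | x) = P(Z=k) f_k(x) / Σ_j P(Z=j) f_j(x).
Since both observations come from the same component, the likelihood for component k is f_k(x₁)·f_k(x₂).
  p_A = [(1/(1.2·√(2π)))·exp(−(6.3−2.9)²/(2·1.2²)) = 0.332452·exp(-4.01389) = 0.00600508] × [0.293388] = 0.00176182
  p_B = [(1/(1.3·√(2π)))·exp(−(6.3−5.5)²/(2·1.3²)) = 0.306879·exp(-0.18935) = 0.253941] × [0.0148332] = 0.00376676
  p_C = [(1/(0.7·√(2π)))·exp(−(6.3−6.0)²/(2·0.7²)) = 0.569918·exp(-0.09184) = 0.51991] × [4.88634e-07] = 2.54046e-07
Unnormalised posteriors:
  P(Z=A)·p_A = 0.33 × 0.00176182 = 0.0005814
  P(Z=B)·p_B = 0.31 × 0.00376676 = 0.0011677
  P(Z=C)·p_C = 0.36 × 2.54046e-07 = 9.14565e-08
Marginal: 0.0005814 + 0.0011677 + 9.14565e-08 = 0.00174919
Responsibility of Class A: 0.0005814 / 0.00174919 ≈ 0.3324

0.3324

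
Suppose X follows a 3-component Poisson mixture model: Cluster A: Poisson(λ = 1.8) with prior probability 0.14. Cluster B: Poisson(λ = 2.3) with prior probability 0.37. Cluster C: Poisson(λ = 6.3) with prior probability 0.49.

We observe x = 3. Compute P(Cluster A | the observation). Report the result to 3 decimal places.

0.166

By Bayes' theorem, P(k | x) = π_k f_k(x) / Σ_j π_j f_j(x).
Evaluate each component's likelihood at the observed value:
  L_A = 0.160671
  L_B = 0.203308
  L_C = 0.0765271
Unnormalised posteriors:
  π_A·L_A = 0.14 × 0.160671 = 0.0224939
  π_B·L_B = 0.37 × 0.203308 = 0.075224
  π_C·L_C = 0.49 × 0.0765271 = 0.0374983
Evidence: 0.0224939 + 0.075224 + 0.0374983 = 0.135216
P(Cluster A | the observation) ≈ 0.166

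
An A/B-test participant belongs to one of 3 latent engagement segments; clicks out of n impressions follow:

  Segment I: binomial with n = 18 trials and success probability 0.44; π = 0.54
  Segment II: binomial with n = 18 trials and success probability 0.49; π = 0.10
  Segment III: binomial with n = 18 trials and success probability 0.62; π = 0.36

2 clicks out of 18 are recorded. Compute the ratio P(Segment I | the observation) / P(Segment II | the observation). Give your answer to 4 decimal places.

19.4443

Posterior odds = (π_i f_i(x)) / (π_j f_j(x)); the normalising sum cancels.
Component likelihoods at x = 2 clicks out of 18:
  f_I = C(18,2)·0.44^2·0.56^16 = 153·0.1936·9.35424e-05 = 0.0027708
  f_II = C(18,2)·0.49^2·0.51^16 = 153·0.2401·2.0947e-05 = 0.000769496
  f_III = C(18,2)·0.62^2·0.38^16 = 153·0.3844·1.89033e-07 = 1.11176e-05
0.00149623 / 7.69496e-05 ≈ 19.4443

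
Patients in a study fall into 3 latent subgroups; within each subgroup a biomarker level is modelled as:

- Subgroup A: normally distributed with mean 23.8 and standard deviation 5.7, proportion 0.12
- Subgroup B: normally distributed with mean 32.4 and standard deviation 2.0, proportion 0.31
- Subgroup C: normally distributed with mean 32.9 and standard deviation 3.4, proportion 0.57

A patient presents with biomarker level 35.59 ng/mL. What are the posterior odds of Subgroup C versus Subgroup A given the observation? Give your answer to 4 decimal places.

Posterior odds = (P(Z=i) f_i(x)) / (P(Z=j) f_j(x)); the normalising sum cancels.
Component likelihoods at x = 35.59 ng/mL:
  p_A = (1/(5.7·√(2π)))·exp(−(35.59−23.8)²/(2·5.7²)) = 0.069990·exp(-2.13918) = 0.00824138
  p_B = (1/(2.0·√(2π)))·exp(−(35.59−32.4)²/(2·2.0²)) = 0.199471·exp(-1.27201) = 0.0559052
  p_C = (1/(3.4·√(2π)))·exp(−(35.59−32.9)²/(2·3.4²)) = 0.117336·exp(-0.31298) = 0.0858036
Odds = (0.57/0.12) × (0.0858036/0.00824138) = 4.75 × 10.4113 ≈ 49.4538

49.4538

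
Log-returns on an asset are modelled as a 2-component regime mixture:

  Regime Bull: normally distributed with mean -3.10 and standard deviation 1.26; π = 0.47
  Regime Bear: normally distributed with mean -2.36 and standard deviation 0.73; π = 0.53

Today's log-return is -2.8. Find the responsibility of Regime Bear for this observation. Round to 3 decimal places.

0.625

By Bayes' theorem, P(k | x) = π_k f_k(x) / Σ_j π_j f_j(x).
Component likelihoods at x = -2.8:
  L_Bull = (1/(1.26·√(2π)))·exp(−(-2.8−-3.10)²/(2·1.26²)) = 0.316621·exp(-0.02834) = 0.307772
  L_Bear = (1/(0.73·√(2π)))·exp(−(-2.8−-2.36)²/(2·0.73²)) = 0.546496·exp(-0.18165) = 0.455721
Unnormalised posteriors:
  π_Bull·L_Bull = 0.47 × 0.307772 = 0.144653
  π_Bear·L_Bear = 0.53 × 0.455721 = 0.241532
Evidence: 0.144653 + 0.241532 = 0.386185
P(Regime Bear | -2.8) ≈ 0.625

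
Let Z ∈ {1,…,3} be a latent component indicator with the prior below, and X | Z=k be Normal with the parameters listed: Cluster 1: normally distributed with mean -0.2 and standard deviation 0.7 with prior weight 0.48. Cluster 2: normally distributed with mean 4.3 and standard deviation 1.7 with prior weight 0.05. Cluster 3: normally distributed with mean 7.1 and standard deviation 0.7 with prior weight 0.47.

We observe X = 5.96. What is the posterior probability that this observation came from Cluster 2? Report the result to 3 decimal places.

0.093

The responsibility of component k is w_k f_k(x) divided by Σ_j w_j f_j(x).
Normal densities:
  p_1 = 8.70823e-18
  p_2 = 0.145684
  p_3 = 0.151316
Prior × likelihood for each component:
  w_1·p_1 = 0.48 × 8.70823e-18 = 4.17995e-18
  w_2·p_2 = 0.05 × 0.145684 = 0.00728421
  w_3·p_3 = 0.47 × 0.151316 = 0.0711184
Sum: 4.17995e-18 + 0.00728421 + 0.0711184 = 0.0784026
P(Cluster 2 | x) ≈ 0.093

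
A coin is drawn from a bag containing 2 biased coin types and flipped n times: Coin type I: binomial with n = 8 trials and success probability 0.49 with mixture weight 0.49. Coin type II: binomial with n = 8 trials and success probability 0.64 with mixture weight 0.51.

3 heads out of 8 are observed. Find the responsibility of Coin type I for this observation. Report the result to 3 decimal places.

0.711

P(component k | x) = π_k·f_k(x) / marginal(x), where marginal(x) = Σ_j π_j·f_j(x).
Binomial probabilities:
  L_I = C(8,3)·0.49^3·0.51^5 = 56·0.117649·0.0345025 = 0.227315
  L_II = C(8,3)·0.64^3·0.36^5 = 56·0.262144·0.00604662 = 0.0887647
Prior × likelihood for each component:
  π_I·L_I = 0.49 × 0.227315 = 0.111384
  π_II·L_II = 0.51 × 0.0887647 = 0.04527
Sum: 0.111384 + 0.04527 = 0.156654
P(Coin type I | data) = 0.111384 / 0.156654 ≈ 0.711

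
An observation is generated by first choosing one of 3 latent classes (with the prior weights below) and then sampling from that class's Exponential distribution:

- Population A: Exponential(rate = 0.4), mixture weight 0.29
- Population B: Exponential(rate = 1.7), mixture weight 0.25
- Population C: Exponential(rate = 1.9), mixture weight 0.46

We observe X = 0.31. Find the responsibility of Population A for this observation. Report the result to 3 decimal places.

0.122

The responsibility of component k is π_k f_k(x) divided by Σ_j π_j f_j(x).
Evaluate each component's likelihood at the observed value:
  L_A = 0.4·e^(−0.4·0.31) = 0.4·e^(−0.1240) = 0.353352
  L_B = 1.7·e^(−1.7·0.31) = 1.7·e^(−0.5270) = 1.00363
  L_C = 1.9·e^(−1.9·0.31) = 1.9·e^(−0.5890) = 1.05428
Unnormalised posteriors:
  π_A·L_A = 0.29 × 0.353352 = 0.102472
  π_B·L_B = 0.25 × 1.00363 = 0.250909
  π_C·L_C = 0.46 × 1.05428 = 0.484967
Denominator: 0.102472 + 0.250909 + 0.484967 = 0.838348
Responsibility of Population A: 0.102472 / 0.838348 ≈ 0.122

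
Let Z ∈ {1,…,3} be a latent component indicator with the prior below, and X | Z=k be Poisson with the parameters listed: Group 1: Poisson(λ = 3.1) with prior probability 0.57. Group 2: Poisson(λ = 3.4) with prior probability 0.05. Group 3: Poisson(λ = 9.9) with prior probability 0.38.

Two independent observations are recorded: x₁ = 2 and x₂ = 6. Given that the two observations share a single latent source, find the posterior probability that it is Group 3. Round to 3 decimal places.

The responsibility of component k is P(Z=k) f_k(x) divided by Σ_j P(Z=j) f_j(x).
Since both observations come from the same component, the likelihood for component k is f_k(x₁)·f_k(x₂).
  f_1 = [e^(−3.1)·3.1^2/2! = 0.216461] × [0.0555296] = 0.01202
  f_2 = [e^(−3.4)·3.4^2/2! = 0.192898] × [0.0716044] = 0.0138123
  f_3 = [e^(−9.9)·9.9^2/2! = 0.00245881] × [0.065609] = 0.00016132
Multiply by the mixture weights:
  P(Z=1)·f_1 = 0.57 × 0.01202 = 0.00685141
  P(Z=2)·f_2 = 0.05 × 0.0138123 = 0.000690616
  P(Z=3)·f_3 = 0.38 × 0.00016132 = 6.13016e-05
Normaliser: 0.00685141 + 0.000690616 + 6.13016e-05 = 0.00760333
P(Group 3 | x₁,x₂) ≈ 0.008

0.008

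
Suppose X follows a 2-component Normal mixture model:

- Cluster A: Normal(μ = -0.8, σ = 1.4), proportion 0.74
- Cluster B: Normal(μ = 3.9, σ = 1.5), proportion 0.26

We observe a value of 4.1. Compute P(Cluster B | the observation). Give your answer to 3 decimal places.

0.993

P(component k | x) = P(Z=k)·f_k(x) / marginal(x), where marginal(x) = Σ_j P(Z=j)·f_j(x).
Normal densities:
  f_A = (1/(1.4·√(2π)))·exp(−(4.1−-0.8)²/(2·1.4²)) = 0.284959·exp(-6.12500) = 0.000623345
  f_B = (1/(1.5·√(2π)))·exp(−(4.1−3.9)²/(2·1.5²)) = 0.265962·exp(-0.00889) = 0.263608
Prior × likelihood for each component:
  P(Z=A)·f_A = 0.74 × 0.000623345 = 0.000461275
  P(Z=B)·f_B = 0.26 × 0.263608 = 0.0685381
Evidence: 0.000461275 + 0.0685381 = 0.0689993
P(Cluster B | data) ≈ 0.993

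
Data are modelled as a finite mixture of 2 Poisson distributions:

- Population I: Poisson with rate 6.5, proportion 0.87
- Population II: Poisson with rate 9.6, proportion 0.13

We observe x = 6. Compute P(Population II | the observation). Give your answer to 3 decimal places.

Apply Bayes' rule: the posterior for each component is proportional to its prior times its likelihood at x.
Evaluate each component's likelihood at the observed value:
  L_I = e^(−6.5)·6.5^6/6! = 0.157483
  L_II = e^(−9.6)·9.6^6/6! = 0.0736322
Unnormalised posteriors:
  P(Z=I)·L_I = 0.87 × 0.157483 = 0.13701
  P(Z=II)·L_II = 0.13 × 0.0736322 = 0.00957219
Marginal: 0.13701 + 0.00957219 = 0.146582
P(Population II | x) ≈ 0.065

0.065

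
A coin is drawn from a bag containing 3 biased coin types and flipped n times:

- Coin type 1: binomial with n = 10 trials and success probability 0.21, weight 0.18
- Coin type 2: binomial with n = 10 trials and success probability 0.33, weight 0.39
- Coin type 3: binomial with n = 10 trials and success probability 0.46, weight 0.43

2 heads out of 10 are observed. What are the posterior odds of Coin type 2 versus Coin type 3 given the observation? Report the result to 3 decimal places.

2.622

Only the two components matter; the odds are (P(Z=i) f_i(x)) / (P(Z=j) f_j(x)).
Binomial probabilities:
  L_1 = 0.30107
  L_2 = 0.198993
  L_3 = 0.0688459
Posterior odds = (P(Z=2)·L_2) / (P(Z=3)·L_3) = (0.39·0.198993) / (0.43·0.0688459) = 0.0776075 / 0.0296037 ≈ 2.622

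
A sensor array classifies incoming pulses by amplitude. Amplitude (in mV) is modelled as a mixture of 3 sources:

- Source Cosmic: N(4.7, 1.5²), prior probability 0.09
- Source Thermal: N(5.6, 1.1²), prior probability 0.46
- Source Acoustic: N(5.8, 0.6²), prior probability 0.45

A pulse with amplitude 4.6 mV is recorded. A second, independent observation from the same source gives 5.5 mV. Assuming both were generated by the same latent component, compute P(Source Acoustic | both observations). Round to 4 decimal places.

0.3437

P(component k | x) = π_k·f_k(x) / marginal(x), where marginal(x) = Σ_j π_j·f_j(x).
Since both observations come from the same component, the likelihood for component k is f_k(x₁)·f_k(x₂).
  f_Cosmic = [(1/(1.5·√(2π)))·exp(−(4.6−4.7)²/(2·1.5²)) = 0.265962·exp(-0.00222) = 0.265371] × [0.230703] = 0.0612218
  f_Thermal = [(1/(1.1·√(2π)))·exp(−(4.6−5.6)²/(2·1.1²)) = 0.362675·exp(-0.41322) = 0.239915] × [0.361179] = 0.0866522
  f_Acoustic = [(1/(0.6·√(2π)))·exp(−(4.6−5.8)²/(2·0.6²)) = 0.664904·exp(-2.00000) = 0.0899849] × [0.586776] = 0.052801
Multiply by the mixture weights:
  π_Cosmic·f_Cosmic = 0.09 × 0.0612218 = 0.00550996
  π_Thermal·f_Thermal = 0.46 × 0.0866522 = 0.03986
  π_Acoustic·f_Acoustic = 0.45 × 0.052801 = 0.0237604
Normaliser: 0.00550996 + 0.03986 + 0.0237604 = 0.0691304
P(Source Acoustic | data) = 0.0237604 / 0.0691304 ≈ 0.3437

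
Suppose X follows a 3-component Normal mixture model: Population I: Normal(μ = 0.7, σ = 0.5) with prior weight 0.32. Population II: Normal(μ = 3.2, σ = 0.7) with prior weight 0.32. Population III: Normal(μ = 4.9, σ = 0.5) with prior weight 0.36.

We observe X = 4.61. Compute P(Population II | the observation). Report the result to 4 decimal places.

Posterior ∝ prior × likelihood, so P(k | x) ∝ P(Z=k) f_k(x); normalise over all components.
Component likelihoods at x = 4.61:
  f_I = 4.19629e-14
  f_II = 0.0749498
  f_III = 0.67436
Weight by the priors:
  P(Z=I)·f_I = 0.32 × 4.19629e-14 = 1.34281e-14
  P(Z=II)·f_II = 0.32 × 0.0749498 = 0.0239839
  P(Z=III)·f_III = 0.36 × 0.67436 = 0.24277
Normaliser: 1.34281e-14 + 0.0239839 + 0.24277 = 0.266753
So the posterior for Population II is 0.0239839 / 0.266753 ≈ 0.0899.

0.0899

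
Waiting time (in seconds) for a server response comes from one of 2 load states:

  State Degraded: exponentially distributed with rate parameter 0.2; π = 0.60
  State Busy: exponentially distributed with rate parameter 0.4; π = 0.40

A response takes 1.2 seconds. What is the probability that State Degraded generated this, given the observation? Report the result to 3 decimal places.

0.488

P(component k | x) = w_k·f_k(x) / marginal(x), where marginal(x) = Σ_j w_j·f_j(x).
Component likelihoods at x = 1.2 seconds:
  f_Degraded = 0.2·e^(−0.2·1.2) = 0.2·e^(−0.2400) = 0.157326
  f_Busy = 0.4·e^(−0.4·1.2) = 0.4·e^(−0.4800) = 0.247513
Weight by the priors:
  w_Degraded·f_Degraded = 0.60 × 0.157326 = 0.0943953
  w_Busy·f_Busy = 0.40 × 0.247513 = 0.0990053
Denominator: 0.0943953 + 0.0990053 = 0.193401
Responsibility of State Degraded: 0.0943953 / 0.193401 ≈ 0.488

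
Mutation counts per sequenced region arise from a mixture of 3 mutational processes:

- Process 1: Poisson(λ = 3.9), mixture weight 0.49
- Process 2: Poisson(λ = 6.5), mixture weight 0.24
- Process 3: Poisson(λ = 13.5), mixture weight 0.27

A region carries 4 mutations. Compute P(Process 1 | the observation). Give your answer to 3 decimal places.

0.778

Apply Bayes' rule: the posterior for each component is proportional to its prior times its likelihood at x.
Poisson probabilities:
  f_1 = e^(−3.9)·3.9^4/4! = 0.195119
  f_2 = e^(−6.5)·6.5^4/4! = 0.111822
  f_3 = e^(−13.5)·13.5^4/4! = 0.00189735
Weight by the priors:
  π_1·f_1 = 0.49 × 0.195119 = 0.0956081
  π_2·f_2 = 0.24 × 0.111822 = 0.0268373
  π_3·f_3 = 0.27 × 0.00189735 = 0.000512286
Evidence: 0.0956081 + 0.0268373 + 0.000512286 = 0.122958
Responsibility of Process 1: 0.0956081 / 0.122958 ≈ 0.778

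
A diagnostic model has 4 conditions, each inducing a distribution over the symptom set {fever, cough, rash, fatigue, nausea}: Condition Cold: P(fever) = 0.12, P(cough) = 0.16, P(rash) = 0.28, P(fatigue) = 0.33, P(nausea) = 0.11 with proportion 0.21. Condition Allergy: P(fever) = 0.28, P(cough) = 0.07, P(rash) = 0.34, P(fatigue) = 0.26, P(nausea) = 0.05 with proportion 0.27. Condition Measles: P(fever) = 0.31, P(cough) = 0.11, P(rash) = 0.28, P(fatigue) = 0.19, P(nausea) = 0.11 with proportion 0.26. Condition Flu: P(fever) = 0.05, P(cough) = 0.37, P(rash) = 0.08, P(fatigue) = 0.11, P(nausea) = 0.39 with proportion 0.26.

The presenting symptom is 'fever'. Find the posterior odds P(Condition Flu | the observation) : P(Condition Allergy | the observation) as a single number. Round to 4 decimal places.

The posterior odds equal the prior odds times the likelihood ratio: (π_i/π_j)·(f_i(x)/f_j(x)).
Categorical probabilities:
  p_Cold = P(fever | comp) = 0.12
  p_Allergy = P(fever | comp) = 0.28
  p_Measles = P(fever | comp) = 0.31
  p_Flu = P(fever | comp) = 0.05
Posterior odds = (π_Flu·p_Flu) / (π_Allergy·p_Allergy) = (0.26·0.05) / (0.27·0.28) = 0.013 / 0.0756 ≈ 0.1720

0.1720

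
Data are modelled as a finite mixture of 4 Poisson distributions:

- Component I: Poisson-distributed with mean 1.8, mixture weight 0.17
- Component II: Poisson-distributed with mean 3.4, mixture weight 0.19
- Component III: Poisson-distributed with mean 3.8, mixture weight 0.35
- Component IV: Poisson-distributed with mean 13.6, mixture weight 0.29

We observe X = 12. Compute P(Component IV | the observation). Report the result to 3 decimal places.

The responsibility of component k is P(Z=k) f_k(x) divided by Σ_j P(Z=j) f_j(x).
Evaluate each component's likelihood at the observed value:
  f_I = e^(−1.8)·1.8^12/12! = 3.99211e-07
  f_II = e^(−3.4)·3.4^12/12! = 0.000166268
  f_III = e^(−3.8)·3.8^12/12! = 0.000423396
  f_IV = e^(−13.6)·13.6^12/12! = 0.103687
Weight by the priors:
  P(Z=I)·f_I = 0.17 × 3.99211e-07 = 6.7866e-08
  P(Z=II)·f_II = 0.19 × 0.000166268 = 3.15909e-05
  P(Z=III)·f_III = 0.35 × 0.000423396 = 0.000148189
  P(Z=IV)·f_IV = 0.29 × 0.103687 = 0.0300693
Evidence: 6.7866e-08 + 3.15909e-05 + 0.000148189 + 0.0300693 = 0.0302491
Responsibility of Component IV: 0.0300693 / 0.0302491 ≈ 0.994

0.994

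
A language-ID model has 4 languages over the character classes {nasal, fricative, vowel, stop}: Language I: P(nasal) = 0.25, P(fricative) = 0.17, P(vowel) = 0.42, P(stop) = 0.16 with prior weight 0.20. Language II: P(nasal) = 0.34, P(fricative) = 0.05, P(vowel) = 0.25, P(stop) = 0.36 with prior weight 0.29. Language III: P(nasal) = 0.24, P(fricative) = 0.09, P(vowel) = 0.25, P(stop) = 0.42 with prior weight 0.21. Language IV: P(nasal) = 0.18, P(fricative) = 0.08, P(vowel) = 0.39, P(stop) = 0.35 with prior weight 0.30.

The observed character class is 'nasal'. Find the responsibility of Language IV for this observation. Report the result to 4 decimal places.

0.2134

Posterior ∝ prior × likelihood, so P(k | x) ∝ π_k f_k(x); normalise over all components.
Component likelihoods at x = 'nasal':
  f_I = P(nasal | comp) = 0.25
  f_II = P(nasal | comp) = 0.34
  f_III = P(nasal | comp) = 0.24
  f_IV = P(nasal | comp) = 0.18
Weight by the priors:
  π_I·f_I = 0.20 × 0.25 = 0.05
  π_II·f_II = 0.29 × 0.34 = 0.0986
  π_III·f_III = 0.21 × 0.24 = 0.0504
  π_IV·f_IV = 0.30 × 0.18 = 0.054
Sum: 0.05 + 0.0986 + 0.0504 + 0.054 = 0.253
So the posterior for Language IV is 0.054 / 0.253 ≈ 0.2134.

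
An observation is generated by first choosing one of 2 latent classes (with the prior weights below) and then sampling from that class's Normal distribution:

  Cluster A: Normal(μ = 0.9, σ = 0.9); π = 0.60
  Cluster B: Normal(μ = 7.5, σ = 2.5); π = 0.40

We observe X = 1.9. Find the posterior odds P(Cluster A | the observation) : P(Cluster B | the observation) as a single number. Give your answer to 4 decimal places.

Only the two components matter; the odds are (π_i f_i(x)) / (π_j f_j(x)).
Normal densities:
  f_A = (1/(0.9·√(2π)))·exp(−(1.9−0.9)²/(2·0.9²)) = 0.443269·exp(-0.61728) = 0.239103
  f_B = (1/(2.5·√(2π)))·exp(−(1.9−7.5)²/(2·2.5²)) = 0.159577·exp(-2.50880) = 0.0129841
Posterior odds = (π_A·f_A) / (π_B·f_B) = (0.60·0.239103) / (0.40·0.0129841) = 0.143462 / 0.00519364 ≈ 27.6225

27.6225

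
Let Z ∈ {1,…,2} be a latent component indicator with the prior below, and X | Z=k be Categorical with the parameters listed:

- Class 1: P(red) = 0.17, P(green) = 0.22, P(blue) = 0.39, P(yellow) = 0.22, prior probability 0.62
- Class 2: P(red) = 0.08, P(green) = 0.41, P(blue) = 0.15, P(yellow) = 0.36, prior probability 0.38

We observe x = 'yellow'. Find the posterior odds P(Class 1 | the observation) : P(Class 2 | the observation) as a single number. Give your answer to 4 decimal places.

Only the two components matter; the odds are (π_i f_i(x)) / (π_j f_j(x)).
Component likelihoods at x = 'yellow':
  p_1 = P(yellow | comp) = 0.22
  p_2 = P(yellow | comp) = 0.36
Odds = (0.62/0.38) × (0.22/0.36) = 1.63158 × 0.611111 ≈ 0.9971

0.9971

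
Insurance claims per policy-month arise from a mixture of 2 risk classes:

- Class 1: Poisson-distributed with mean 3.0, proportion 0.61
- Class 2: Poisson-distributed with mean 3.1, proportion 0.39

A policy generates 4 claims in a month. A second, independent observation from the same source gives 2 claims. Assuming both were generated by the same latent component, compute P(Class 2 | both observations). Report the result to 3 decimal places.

The responsibility of component k is π_k f_k(x) divided by Σ_j π_j f_j(x).
Since both observations come from the same component, the likelihood for component k is f_k(x₁)·f_k(x₂).
  L_1 = [e^(−3.0)·3.0^4/4! = 0.168031] × [0.224042] = 0.037646
  L_2 = [e^(−3.1)·3.1^4/4! = 0.17335] × [0.216461] = 0.0375235
Multiply by the mixture weights:
  π_1·L_1 = 0.61 × 0.037646 = 0.0229641
  π_2·L_2 = 0.39 × 0.0375235 = 0.0146342
Normaliser: 0.0229641 + 0.0146342 = 0.0375982
Responsibility of Class 2: 0.0146342 / 0.0375982 ≈ 0.389

0.389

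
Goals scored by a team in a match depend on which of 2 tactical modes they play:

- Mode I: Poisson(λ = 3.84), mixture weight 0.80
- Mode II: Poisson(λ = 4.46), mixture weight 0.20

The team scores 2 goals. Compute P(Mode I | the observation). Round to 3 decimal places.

Apply Bayes' rule: the posterior for each component is proportional to its prior times its likelihood at x.
Poisson probabilities:
  L_I = e^(−3.84)·3.84^2/2! = 0.158468
  L_II = e^(−4.46)·4.46^2/2! = 0.114997
Multiply by the mixture weights:
  π_I·L_I = 0.80 × 0.158468 = 0.126774
  π_II·L_II = 0.20 × 0.114997 = 0.0229994
Marginal: 0.126774 + 0.0229994 = 0.149774
P(Mode I | 2 goals) = 0.126774 / 0.149774 ≈ 0.846

0.846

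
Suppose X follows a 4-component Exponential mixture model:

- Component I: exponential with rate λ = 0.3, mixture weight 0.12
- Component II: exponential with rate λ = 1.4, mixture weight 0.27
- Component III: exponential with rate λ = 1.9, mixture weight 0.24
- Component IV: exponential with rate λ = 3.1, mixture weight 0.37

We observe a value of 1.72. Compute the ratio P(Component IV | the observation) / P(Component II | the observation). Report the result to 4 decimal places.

0.1630

Only the two components matter; the odds are (w_i f_i(x)) / (w_j f_j(x)).
Exponential densities:
  p_I = 0.179071
  p_II = 0.125993
  p_III = 0.0723568
  p_IV = 0.0149866
0.00554505 / 0.0340181 ≈ 0.1630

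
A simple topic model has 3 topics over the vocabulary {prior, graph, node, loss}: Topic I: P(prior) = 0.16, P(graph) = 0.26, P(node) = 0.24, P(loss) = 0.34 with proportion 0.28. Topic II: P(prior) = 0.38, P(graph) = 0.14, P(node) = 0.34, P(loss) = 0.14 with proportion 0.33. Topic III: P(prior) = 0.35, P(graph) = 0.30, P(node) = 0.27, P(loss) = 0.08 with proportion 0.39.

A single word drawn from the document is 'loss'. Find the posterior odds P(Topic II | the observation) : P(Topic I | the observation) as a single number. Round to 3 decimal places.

0.485

The posterior odds equal the prior odds times the likelihood ratio: (π_i/π_j)·(f_i(x)/f_j(x)).
Component likelihoods at x = 'loss':
  f_I = 0.34
  f_II = 0.14
  f_III = 0.08
Odds = (0.33/0.28) × (0.14/0.34) = 1.17857 × 0.411765 ≈ 0.485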